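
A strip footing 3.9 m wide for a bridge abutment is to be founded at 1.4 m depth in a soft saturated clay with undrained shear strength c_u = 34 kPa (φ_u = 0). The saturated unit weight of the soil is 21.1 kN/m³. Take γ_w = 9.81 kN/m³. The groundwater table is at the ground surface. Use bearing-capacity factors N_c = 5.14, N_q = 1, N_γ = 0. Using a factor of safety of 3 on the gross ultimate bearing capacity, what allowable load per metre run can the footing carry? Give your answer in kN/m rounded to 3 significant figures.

≈ 248 kN/m

With the water table at the surface the whole profile is submerged: γ' = 21.1 − 9.81 = 11.29 kN/m³, so q = γ'·D_f = 15.806 kPa.
q_ult = c·N_c + q·N_q
     = 34 × 5.14 + 15.806 × 1
     = 174.76 + 15.806 = 190.57 kPa.
Gross allowable pressure q_all = 190.57 / 3 = 63.522 kPa.
Allowable wall load = q_all × B = 63.522 × 3.9 = 247.74 kN per metre run.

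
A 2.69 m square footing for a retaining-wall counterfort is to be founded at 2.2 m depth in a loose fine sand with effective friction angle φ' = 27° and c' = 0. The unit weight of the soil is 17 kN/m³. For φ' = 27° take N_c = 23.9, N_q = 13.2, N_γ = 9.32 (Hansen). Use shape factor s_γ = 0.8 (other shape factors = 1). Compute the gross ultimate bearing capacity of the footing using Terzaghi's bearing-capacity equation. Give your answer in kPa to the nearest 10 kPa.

Effective surcharge at the founding depth q = γ·D_f = 17 × 2.2 = 37.4 kPa.
q_ult = q·N_q + 0.5·γ·B·N_γ·s_γ
     = 37.4 × 13.2 + 0.5 × 17 × 2.69 × 9.32 × 0.8
     = 493.68 + 170.48 = 664.16 kPa.

q_ult ≈ 660 kPa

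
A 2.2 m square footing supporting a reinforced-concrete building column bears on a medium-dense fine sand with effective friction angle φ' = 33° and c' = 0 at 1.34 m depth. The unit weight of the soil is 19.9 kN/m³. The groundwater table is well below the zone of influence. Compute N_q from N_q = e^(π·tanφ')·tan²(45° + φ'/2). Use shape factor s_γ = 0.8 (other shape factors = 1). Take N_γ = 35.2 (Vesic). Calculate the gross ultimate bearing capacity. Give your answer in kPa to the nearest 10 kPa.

tan33° = 0.6494, so N_q = e^(π×0.6494)·tan²(61.5°) = 7.692 × 3.392 = 26.09.
q = γ·D_f = 19.9 × 1.34 = 26.666 kPa.
q·N_q = 26.666 × 26.092 = 695.77 kPa
0.5·γ·B·N_γ·s_γ = 0.5 × 19.9 × 2.2 × 35.2 × 0.8 = 616.42 kPa
q_ult = 695.77 + 616.42 = 1312.2 kPa.

q_ult ≈ 1310 kPa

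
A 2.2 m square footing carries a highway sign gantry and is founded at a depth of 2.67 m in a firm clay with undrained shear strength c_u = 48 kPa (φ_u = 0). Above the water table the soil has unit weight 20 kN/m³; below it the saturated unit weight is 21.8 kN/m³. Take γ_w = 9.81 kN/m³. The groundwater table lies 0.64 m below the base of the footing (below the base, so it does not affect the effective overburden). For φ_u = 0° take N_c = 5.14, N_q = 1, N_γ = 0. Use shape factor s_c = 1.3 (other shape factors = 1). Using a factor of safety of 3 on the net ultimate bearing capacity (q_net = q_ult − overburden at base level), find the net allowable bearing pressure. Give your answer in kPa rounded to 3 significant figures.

q_all(net) ≈ 107 kPa

Effective surcharge at the founding depth q = γ·D_f = 20 × 2.67 = 53.4 kPa.
q_ult = c·N_c·s_c + q·N_q
     = 48 × 5.14 × 1.3 + 53.4 × 1
     = 320.74 + 53.4 = 374.14 kPa.
q_net = 374.14 − 53.4 = 320.74 kPa.
q_all(net) = 320.74 / 3 = 106.91 kPa.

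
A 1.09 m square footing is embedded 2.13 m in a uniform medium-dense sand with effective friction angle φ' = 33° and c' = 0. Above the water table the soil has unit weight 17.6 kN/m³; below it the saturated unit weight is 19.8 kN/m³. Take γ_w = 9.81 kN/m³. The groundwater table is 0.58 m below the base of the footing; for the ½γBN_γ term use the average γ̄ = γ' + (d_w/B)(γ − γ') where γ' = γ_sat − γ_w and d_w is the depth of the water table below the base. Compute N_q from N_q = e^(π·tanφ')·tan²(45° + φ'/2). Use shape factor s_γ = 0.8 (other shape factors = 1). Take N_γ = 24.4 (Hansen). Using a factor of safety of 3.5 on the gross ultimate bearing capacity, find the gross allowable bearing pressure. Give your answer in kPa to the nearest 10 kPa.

q_all ≈ 320 kPa

N_q = e^(π·tan33°)·tan²(61.5°) = 26.09.
q = γ·D_f = 17.6 × 2.13 = 37.488 kPa.
γ' = 9.99 kN/m³; averaging over the depth B below the base, γ̄ = γ' + (d_w/B)(γ − γ') = 14.039 kN/m³.
q·N_q = 37.488 × 26.092 = 978.14 kPa
0.5·γ·B·N_γ·s_γ = 0.5 × 14.039 × 1.09 × 24.4 × 0.8 = 149.36 kPa
q_ult = 978.14 + 149.36 = 1127.5 kPa.
q_all = 1127.5 / 3.5 = 322.14 kPa.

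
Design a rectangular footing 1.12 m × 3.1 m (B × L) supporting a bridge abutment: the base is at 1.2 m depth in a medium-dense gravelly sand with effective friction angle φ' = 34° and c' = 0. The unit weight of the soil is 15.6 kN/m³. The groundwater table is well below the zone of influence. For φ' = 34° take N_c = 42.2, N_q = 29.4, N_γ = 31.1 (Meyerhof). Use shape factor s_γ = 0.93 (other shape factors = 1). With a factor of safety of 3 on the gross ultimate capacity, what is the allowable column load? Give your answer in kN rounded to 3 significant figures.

Effective surcharge at the founding depth q = γ·D_f = 15.6 × 1.2 = 18.72 kPa.
q_ult = q·N_q + 0.5·γ·B·N_γ·s_γ
     = 18.72 × 29.4 + 0.5 × 15.6 × 1.12 × 31.1 × 0.93
     = 550.37 + 252.67 = 803.04 kPa.
Gross allowable pressure q_all = 803.04 / 3 = 267.68 kPa.
Footing area = 3.472 m², so allowable column load = 267.68 × 3.472 = 929.38 kN.

P_all ≈ 929 kN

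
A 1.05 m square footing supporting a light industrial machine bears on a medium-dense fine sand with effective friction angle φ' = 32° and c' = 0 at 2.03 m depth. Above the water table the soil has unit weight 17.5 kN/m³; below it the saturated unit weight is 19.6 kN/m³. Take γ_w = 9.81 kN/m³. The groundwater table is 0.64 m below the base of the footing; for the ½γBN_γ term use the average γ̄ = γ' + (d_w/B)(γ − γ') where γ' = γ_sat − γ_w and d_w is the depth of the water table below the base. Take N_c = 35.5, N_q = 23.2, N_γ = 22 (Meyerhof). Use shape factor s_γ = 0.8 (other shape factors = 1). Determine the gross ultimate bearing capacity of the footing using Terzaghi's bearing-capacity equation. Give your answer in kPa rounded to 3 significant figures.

Effective surcharge at the founding depth q = γ·D_f = 17.5 × 2.03 = 35.525 kPa.
With d_w = 0.64 m < B, γ̄ = 9.79 + (0.64/1.05) × (17.5 − 9.79) = 14.489 kN/m³.
q_ult = q·N_q + 0.5·γ·B·N_γ·s_γ
     = 35.525 × 23.2 + 0.5 × 14.489 × 1.05 × 22 × 0.8
     = 824.18 + 133.88 = 958.06 kPa.

q_ult ≈ 958 kPa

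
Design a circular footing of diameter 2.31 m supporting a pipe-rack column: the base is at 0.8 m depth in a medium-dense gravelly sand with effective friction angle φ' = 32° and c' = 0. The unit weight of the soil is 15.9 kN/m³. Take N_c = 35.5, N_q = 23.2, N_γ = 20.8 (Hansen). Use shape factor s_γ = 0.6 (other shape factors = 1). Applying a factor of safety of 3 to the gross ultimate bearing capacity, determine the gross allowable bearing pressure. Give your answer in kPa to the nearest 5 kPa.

q = γ·D_f = 15.9 × 0.8 = 12.72 kPa.
q·N_q = 12.72 × 23.2 = 295.1 kPa
0.5·γ·B·N_γ·s_γ = 0.5 × 15.9 × 2.31 × 20.8 × 0.6 = 229.19 kPa
q_ult = 295.1 + 229.19 = 524.29 kPa.
q_all = q_ult / FS = 524.29 / 3 = 174.76 kPa.

q_all ≈ 175 kPa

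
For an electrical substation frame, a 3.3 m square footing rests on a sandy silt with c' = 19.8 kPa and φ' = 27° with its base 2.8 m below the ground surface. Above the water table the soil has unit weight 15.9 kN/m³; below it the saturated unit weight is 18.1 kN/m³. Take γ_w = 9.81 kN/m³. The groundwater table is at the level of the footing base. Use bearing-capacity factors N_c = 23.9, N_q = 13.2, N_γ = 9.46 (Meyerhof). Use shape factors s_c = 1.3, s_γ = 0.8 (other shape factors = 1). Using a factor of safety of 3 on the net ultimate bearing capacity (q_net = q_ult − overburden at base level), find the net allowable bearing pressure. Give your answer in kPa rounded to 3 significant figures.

Overburden at base level: q = 15.9 × 2.8 = 44.52 kPa.
Below the base the soil is submerged, so the ½γBN_γ term uses γ' = 18.1 − 9.81 = 8.29 kN/m³.
Cohesion term c·N_c·s_c = 19.8 × 23.9 × 1.3 = 615.19 kPa; surcharge term q·N_q = 44.52 × 13.2 = 587.66 kPa; self-weight term 0.5·γ·B·N_γ·s_γ = 0.5 × 8.29 × 3.3 × 9.46 × 0.8 = 103.52 kPa.
q_ult = 615.19 + 587.66 + 103.52 = 1306.4 kPa.
q_net = 1306.4 − 44.52 = 1261.8 kPa.
q_all(net) = 1261.8 / 3 = 420.62 kPa.

q_all(net) ≈ 421 kPa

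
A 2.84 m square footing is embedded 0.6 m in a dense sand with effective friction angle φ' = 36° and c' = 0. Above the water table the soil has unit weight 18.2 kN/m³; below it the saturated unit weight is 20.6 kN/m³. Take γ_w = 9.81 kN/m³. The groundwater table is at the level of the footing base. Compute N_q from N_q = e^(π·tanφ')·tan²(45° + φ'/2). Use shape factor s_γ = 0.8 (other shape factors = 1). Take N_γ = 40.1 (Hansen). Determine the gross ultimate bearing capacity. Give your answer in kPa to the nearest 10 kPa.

tan36° = 0.7265, so N_q = e^(π×0.7265)·tan²(63°) = 9.801 × 3.852 = 37.75.
Overburden at base level: q = 18.2 × 0.6 = 10.92 kPa.
Below the base the soil is submerged, so the ½γBN_γ term uses γ' = 20.6 − 9.81 = 10.79 kN/m³.
Surcharge term q·N_q = 10.92 × 37.752 = 412.26 kPa; self-weight term 0.5·γ·B·N_γ·s_γ = 0.5 × 10.79 × 2.84 × 40.1 × 0.8 = 491.52 kPa.
q_ult = 412.26 + 491.52 = 903.78 kPa.

q_ult ≈ 900 kPa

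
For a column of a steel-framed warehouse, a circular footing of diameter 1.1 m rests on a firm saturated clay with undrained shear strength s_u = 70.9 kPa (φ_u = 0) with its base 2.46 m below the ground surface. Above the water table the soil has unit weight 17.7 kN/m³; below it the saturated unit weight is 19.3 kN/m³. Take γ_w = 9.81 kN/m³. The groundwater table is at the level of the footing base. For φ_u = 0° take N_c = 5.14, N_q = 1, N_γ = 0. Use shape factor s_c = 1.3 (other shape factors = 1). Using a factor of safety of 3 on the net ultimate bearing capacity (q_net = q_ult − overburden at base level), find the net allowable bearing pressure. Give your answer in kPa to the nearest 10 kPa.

Effective surcharge at the founding depth q = γ·D_f = 17.7 × 2.46 = 43.542 kPa.
q_ult = c·N_c·s_c + q·N_q
     = 70.9 × 5.14 × 1.3 + 43.542 × 1
     = 473.75 + 43.542 = 517.3 kPa.
q_net = 517.3 − 43.542 = 473.75 kPa.
q_all(net) = 473.75 / 3 = 157.92 kPa.

q_all(net) ≈ 160 kPa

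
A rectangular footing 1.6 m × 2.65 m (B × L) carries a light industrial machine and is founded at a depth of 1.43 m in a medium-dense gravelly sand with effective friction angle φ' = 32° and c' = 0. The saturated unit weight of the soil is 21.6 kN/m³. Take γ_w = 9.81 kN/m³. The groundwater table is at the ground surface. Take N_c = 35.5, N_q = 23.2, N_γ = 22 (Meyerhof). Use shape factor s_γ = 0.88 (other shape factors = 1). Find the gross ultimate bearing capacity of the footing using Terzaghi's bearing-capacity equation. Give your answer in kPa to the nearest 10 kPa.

q_ult ≈ 570 kPa

With the water table at the surface the whole profile is submerged: γ' = 21.6 − 9.81 = 11.79 kN/m³, so q = γ'·D_f = 16.86 kPa; the same γ' applies in the ½γBN_γ term.
q_ult = q·N_q + 0.5·γ·B·N_γ·s_γ
     = 16.86 × 23.2 + 0.5 × 11.79 × 1.6 × 22 × 0.88
     = 391.15 + 182.6 = 573.75 kPa.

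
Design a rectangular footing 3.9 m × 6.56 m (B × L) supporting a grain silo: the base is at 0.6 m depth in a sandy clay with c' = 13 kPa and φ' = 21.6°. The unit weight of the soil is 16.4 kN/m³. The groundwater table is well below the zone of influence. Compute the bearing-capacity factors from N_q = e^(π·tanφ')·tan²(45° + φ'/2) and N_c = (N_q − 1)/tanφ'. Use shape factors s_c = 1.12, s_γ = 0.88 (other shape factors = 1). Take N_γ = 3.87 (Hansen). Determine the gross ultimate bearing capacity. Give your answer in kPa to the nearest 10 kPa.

q_ult ≈ 420 kPa

tan21.6° = 0.3959, so N_q = e^(π×0.3959)·tan²(55.8°) = 3.469 × 2.165 = 7.51.
N_c = (7.51 − 1)/tan21.6° = 16.44.
Effective surcharge at the founding depth q = γ·D_f = 16.4 × 0.6 = 9.84 kPa.
q_ult = c·N_c·s_c + q·N_q + 0.5·γ·B·N_γ·s_γ
     = 13 × 16.445 × 1.12 + 9.84 × 7.5108 + 0.5 × 16.4 × 3.9 × 3.87 × 0.88
     = 239.43 + 73.907 + 108.91 = 422.25 kPa.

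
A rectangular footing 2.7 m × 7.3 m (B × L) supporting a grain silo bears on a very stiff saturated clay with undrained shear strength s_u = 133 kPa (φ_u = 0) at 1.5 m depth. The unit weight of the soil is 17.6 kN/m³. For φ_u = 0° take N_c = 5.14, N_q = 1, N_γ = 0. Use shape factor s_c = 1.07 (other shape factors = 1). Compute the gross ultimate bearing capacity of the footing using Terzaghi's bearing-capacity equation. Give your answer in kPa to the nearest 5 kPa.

q = γ·D_f = 17.6 × 1.5 = 26.4 kPa.
c·N_c·s_c = 133 × 5.14 × 1.07 = 731.47 kPa
q·N_q = 26.4 × 1 = 26.4 kPa
q_ult = 731.47 + 26.4 = 757.87 kPa.

q_ult ≈ 760 kPa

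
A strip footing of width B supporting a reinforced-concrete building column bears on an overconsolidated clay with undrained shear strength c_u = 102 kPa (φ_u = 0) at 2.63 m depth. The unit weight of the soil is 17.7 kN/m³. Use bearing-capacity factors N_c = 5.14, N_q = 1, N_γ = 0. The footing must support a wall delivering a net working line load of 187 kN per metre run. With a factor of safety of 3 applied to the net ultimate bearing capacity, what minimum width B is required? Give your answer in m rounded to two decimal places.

q = γ·D_f = 17.7 × 2.63 = 46.551 kPa.
c·N_c = 102 × 5.14 = 524.28 kPa
q·N_q = 46.551 × 1 = 46.551 kPa
q_ult = 524.28 + 46.551 = 570.83 kPa.
For φ = 0 the ½γBN_γ term vanishes, so q_ult is independent of B. q_net = 570.83 − 46.551 = 524.28 kPa; q_all(net) = 524.28/3 = 174.76 kPa.
Required width B = w / q_all(net) = 187 / 174.76 = 1.07 m.

B = 1.07 m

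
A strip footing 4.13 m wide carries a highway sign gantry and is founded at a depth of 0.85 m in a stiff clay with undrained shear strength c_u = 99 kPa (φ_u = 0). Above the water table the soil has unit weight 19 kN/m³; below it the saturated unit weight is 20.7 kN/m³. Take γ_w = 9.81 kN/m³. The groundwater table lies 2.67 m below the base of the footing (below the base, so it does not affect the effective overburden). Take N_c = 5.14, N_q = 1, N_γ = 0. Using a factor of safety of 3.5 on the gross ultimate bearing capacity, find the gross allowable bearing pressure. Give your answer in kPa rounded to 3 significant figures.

q_all ≈ 150 kPa

Effective surcharge at the founding depth q = γ·D_f = 19 × 0.85 = 16.15 kPa.
q_ult = c·N_c + q·N_q
     = 99 × 5.14 + 16.15 × 1
     = 508.86 + 16.15 = 525.01 kPa.
q_all = 525.01 / 3.5 = 150 kPa.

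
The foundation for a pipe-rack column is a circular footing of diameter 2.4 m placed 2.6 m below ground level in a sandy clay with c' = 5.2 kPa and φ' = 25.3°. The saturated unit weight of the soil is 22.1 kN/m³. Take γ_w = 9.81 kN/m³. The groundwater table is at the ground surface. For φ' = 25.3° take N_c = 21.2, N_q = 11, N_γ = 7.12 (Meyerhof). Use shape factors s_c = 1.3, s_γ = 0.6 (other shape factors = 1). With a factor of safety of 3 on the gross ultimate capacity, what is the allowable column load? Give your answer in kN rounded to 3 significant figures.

Water table at ground surface, so effective unit weight γ' = 22.1 − 9.81 = 12.29 kN/m³ is used throughout; overburden q = 12.29 × 2.6 = 31.954 kPa; the same γ' applies in the ½γBN_γ term.
Cohesion term c·N_c·s_c = 5.2 × 21.2 × 1.3 = 143.31 kPa; surcharge term q·N_q = 31.954 × 11 = 351.49 kPa; self-weight term 0.5·γ·B·N_γ·s_γ = 0.5 × 12.29 × 2.4 × 7.12 × 0.6 = 63.003 kPa.
q_ult = 143.31 + 351.49 + 63.003 = 557.81 kPa.
Gross allowable pressure q_all = 557.81 / 3 = 185.94 kPa.
Footing area = 4.5239 m², so allowable column load = 185.94 × 4.5239 = 841.16 kN.

P_all ≈ 841 kN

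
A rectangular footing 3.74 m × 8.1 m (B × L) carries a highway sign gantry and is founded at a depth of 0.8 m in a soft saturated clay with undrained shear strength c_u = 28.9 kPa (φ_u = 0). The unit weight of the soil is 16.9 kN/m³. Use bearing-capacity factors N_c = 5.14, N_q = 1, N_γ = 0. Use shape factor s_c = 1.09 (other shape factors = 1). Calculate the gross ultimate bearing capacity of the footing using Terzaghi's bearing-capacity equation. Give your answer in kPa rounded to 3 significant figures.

Overburden at base level: q = 16.9 × 0.8 = 13.52 kPa.
Cohesion term c·N_c·s_c = 28.9 × 5.14 × 1.09 = 161.92 kPa; surcharge term q·N_q = 13.52 × 1 = 13.52 kPa.
q_ult = 161.92 + 13.52 = 175.44 kPa.

q_ult ≈ 175 kPa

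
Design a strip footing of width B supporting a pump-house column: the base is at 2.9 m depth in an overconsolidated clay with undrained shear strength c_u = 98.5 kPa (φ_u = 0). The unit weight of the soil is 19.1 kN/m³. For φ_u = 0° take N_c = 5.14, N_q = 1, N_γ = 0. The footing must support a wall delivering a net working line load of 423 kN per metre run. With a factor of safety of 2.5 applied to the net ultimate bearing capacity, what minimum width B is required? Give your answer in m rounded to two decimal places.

Overburden at base level: q = 19.1 × 2.9 = 55.39 kPa.
Cohesion term c·N_c = 98.5 × 5.14 = 506.29 kPa; surcharge term q·N_q = 55.39 × 1 = 55.39 kPa.
q_ult = 506.29 + 55.39 = 561.68 kPa.
For φ = 0 the ½γBN_γ term vanishes, so q_ult is independent of B. q_net = 561.68 − 55.39 = 506.29 kPa; q_all(net) = 506.29/2.5 = 202.52 kPa.
Required width B = w / q_all(net) = 423 / 202.52 = 2.089 m.

B = 2.09 m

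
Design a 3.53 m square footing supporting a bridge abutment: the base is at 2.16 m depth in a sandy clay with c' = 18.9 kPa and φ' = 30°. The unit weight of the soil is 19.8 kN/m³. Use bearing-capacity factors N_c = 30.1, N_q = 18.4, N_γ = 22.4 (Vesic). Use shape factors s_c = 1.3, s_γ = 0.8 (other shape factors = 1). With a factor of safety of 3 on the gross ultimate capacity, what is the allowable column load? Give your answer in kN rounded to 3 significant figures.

Effective surcharge at the founding depth q = γ·D_f = 19.8 × 2.16 = 42.768 kPa.
q_ult = c·N_c·s_c + q·N_q + 0.5·γ·B·N_γ·s_γ
     = 18.9 × 30.1 × 1.3 + 42.768 × 18.4 + 0.5 × 19.8 × 3.53 × 22.4 × 0.8
     = 739.56 + 786.93 + 626.25 = 2152.7 kPa.
Gross allowable pressure q_all = 2152.7 / 3 = 717.58 kPa.
Footing area = 12.4609 m², so allowable column load = 717.58 × 12.4609 = 8941.7 kN.

P_all ≈ 8940 kN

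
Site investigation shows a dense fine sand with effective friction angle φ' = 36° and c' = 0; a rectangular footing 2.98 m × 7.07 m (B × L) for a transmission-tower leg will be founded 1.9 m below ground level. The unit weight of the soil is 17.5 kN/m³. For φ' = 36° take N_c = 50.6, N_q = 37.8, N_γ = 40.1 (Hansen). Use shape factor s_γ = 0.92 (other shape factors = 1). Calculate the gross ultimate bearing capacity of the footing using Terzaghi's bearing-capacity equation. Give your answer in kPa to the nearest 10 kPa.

q_ult ≈ 2220 kPa

q = γ·D_f = 17.5 × 1.9 = 33.25 kPa.
q·N_q = 33.25 × 37.8 = 1256.8 kPa
0.5·γ·B·N_γ·s_γ = 0.5 × 17.5 × 2.98 × 40.1 × 0.92 = 961.96 kPa
q_ult = 1256.8 + 961.96 = 2218.8 kPa.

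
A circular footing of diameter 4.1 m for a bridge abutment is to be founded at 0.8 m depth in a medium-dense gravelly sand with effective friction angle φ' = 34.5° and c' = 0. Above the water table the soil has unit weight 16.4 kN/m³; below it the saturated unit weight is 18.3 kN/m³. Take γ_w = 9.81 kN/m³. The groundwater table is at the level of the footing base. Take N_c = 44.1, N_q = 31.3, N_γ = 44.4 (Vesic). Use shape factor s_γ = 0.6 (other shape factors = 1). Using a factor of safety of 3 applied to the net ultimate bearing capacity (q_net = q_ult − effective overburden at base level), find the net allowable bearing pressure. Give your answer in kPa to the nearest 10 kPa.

q_all(net) ≈ 290 kPa

Overburden at base level: q = 16.4 × 0.8 = 13.12 kPa.
Below the base the soil is submerged, so the ½γBN_γ term uses γ' = 18.3 − 9.81 = 8.49 kN/m³.
Surcharge term q·N_q = 13.12 × 31.3 = 410.66 kPa; self-weight term 0.5·γ·B·N_γ·s_γ = 0.5 × 8.49 × 4.1 × 44.4 × 0.6 = 463.66 kPa.
q_ult = 410.66 + 463.66 = 874.31 kPa.
Net ultimate: q_net = 874.31 − 13.12 = 861.19 kPa.
q_all(net) = 861.19 / 3 = 287.06 kPa.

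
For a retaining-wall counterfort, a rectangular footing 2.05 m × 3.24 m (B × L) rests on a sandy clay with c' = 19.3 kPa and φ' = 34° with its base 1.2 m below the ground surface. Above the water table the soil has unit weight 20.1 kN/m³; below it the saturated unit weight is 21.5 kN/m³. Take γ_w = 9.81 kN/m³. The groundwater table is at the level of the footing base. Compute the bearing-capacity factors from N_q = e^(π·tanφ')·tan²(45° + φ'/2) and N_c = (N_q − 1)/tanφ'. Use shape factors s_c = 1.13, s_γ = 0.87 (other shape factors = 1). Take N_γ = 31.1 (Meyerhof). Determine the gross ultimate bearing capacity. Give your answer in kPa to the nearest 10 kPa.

tan34° = 0.6745, so N_q = e^(π×0.6745)·tan²(62°) = 8.323 × 3.537 = 29.44.
N_c = (29.44 − 1)/tan34° = 42.16.
Effective surcharge at the founding depth q = γ·D_f = 20.1 × 1.2 = 24.12 kPa.
The water table coincides with the base, so in the self-weight term γ → γ' = 11.69 kN/m³.
q_ult = c·N_c·s_c + q·N_q + 0.5·γ·B·N_γ·s_γ
     = 19.3 × 42.164 × 1.13 + 24.12 × 29.44 + 0.5 × 11.69 × 2.05 × 31.1 × 0.87
     = 919.55 + 710.09 + 324.2 = 1953.8 kPa.

q_ult ≈ 1950 kPa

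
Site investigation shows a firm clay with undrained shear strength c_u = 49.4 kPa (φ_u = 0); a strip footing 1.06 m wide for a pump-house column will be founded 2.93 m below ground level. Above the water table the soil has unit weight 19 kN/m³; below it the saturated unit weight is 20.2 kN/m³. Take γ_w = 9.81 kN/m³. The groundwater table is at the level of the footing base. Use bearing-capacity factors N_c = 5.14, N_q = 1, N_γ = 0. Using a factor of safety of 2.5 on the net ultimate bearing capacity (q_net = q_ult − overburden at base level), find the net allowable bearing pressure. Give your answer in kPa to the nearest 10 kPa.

q = γ·D_f = 19 × 2.93 = 55.67 kPa.
c·N_c = 49.4 × 5.14 = 253.92 kPa
q·N_q = 55.67 × 1 = 55.67 kPa
q_ult = 253.92 + 55.67 = 309.59 kPa.
q_net = 309.59 − 55.67 = 253.92 kPa.
q_all(net) = 253.92 / 2.5 = 101.57 kPa.

q_all(net) ≈ 100 kPa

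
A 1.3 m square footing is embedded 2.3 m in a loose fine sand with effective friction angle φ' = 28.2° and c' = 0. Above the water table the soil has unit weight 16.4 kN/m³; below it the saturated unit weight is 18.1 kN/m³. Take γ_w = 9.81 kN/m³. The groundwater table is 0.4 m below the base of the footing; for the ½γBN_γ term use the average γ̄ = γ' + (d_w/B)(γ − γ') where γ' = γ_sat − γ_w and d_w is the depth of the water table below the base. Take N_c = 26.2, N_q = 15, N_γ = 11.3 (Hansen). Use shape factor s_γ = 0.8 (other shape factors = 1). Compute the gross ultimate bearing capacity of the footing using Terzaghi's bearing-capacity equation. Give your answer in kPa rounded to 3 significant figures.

q_ult ≈ 629 kPa

q = γ·D_f = 16.4 × 2.3 = 37.72 kPa.
γ' = 8.29 kN/m³; averaging over the depth B below the base, γ̄ = γ' + (d_w/B)(γ − γ') = 10.785 kN/m³.
q·N_q = 37.72 × 15 = 565.8 kPa
0.5·γ·B·N_γ·s_γ = 0.5 × 10.785 × 1.3 × 11.3 × 0.8 = 63.375 kPa
q_ult = 565.8 + 63.375 = 629.17 kPa.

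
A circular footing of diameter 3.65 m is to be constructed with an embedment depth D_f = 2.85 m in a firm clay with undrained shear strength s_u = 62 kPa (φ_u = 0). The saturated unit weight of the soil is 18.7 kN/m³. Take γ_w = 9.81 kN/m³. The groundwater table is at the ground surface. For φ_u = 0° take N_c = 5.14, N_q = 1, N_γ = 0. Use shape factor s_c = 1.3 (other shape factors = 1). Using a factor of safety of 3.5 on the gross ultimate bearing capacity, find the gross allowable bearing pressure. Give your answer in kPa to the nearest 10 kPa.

q_all ≈ 130 kPa

Water table at ground surface, so effective unit weight γ' = 18.7 − 9.81 = 8.89 kN/m³ is used throughout; overburden q = 8.89 × 2.85 = 25.336 kPa.
Cohesion term c·N_c·s_c = 62 × 5.14 × 1.3 = 414.28 kPa; surcharge term q·N_q = 25.336 × 1 = 25.336 kPa.
q_ult = 414.28 + 25.336 = 439.62 kPa.
q_all = 439.62 / 3.5 = 125.61 kPa.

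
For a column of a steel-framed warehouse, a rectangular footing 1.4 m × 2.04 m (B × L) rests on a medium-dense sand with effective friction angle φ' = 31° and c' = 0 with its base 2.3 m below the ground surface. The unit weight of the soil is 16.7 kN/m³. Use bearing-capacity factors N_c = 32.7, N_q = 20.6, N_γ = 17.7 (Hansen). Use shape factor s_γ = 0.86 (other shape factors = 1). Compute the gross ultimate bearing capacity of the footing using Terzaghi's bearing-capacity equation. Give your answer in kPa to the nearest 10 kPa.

q_ult ≈ 970 kPa

Overburden at base level: q = 16.7 × 2.3 = 38.41 kPa.
Surcharge term q·N_q = 38.41 × 20.6 = 791.25 kPa; self-weight term 0.5·γ·B·N_γ·s_γ = 0.5 × 16.7 × 1.4 × 17.7 × 0.86 = 177.95 kPa.
q_ult = 791.25 + 177.95 = 969.19 kPa.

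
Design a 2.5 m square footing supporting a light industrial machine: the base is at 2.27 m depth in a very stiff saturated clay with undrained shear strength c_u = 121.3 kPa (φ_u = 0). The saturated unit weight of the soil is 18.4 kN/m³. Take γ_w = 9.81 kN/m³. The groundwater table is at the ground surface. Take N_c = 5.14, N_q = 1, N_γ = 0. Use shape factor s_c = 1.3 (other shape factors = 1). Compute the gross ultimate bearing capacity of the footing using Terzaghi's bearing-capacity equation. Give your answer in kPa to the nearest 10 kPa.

q_ult ≈ 830 kPa

With the water table at the surface the whole profile is submerged: γ' = 18.4 − 9.81 = 8.59 kN/m³, so q = γ'·D_f = 19.499 kPa.
q_ult = c·N_c·s_c + q·N_q
     = 121.3 × 5.14 × 1.3 + 19.499 × 1
     = 810.53 + 19.499 = 830.03 kPa.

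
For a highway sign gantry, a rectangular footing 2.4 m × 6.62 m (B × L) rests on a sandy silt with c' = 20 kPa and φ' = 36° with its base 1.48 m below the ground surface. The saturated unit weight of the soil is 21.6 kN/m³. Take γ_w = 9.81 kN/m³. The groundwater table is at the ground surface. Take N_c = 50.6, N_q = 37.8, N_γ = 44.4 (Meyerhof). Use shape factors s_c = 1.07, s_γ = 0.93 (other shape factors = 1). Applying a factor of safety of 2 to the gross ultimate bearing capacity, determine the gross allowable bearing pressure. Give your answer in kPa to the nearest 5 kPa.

q_all ≈ 1165 kPa

Water table at ground surface, so effective unit weight γ' = 21.6 − 9.81 = 11.79 kN/m³ is used throughout; overburden q = 11.79 × 1.48 = 17.449 kPa; the same γ' applies in the ½γBN_γ term.
Cohesion term c·N_c·s_c = 20 × 50.6 × 1.07 = 1082.8 kPa; surcharge term q·N_q = 17.449 × 37.8 = 659.58 kPa; self-weight term 0.5·γ·B·N_γ·s_γ = 0.5 × 11.79 × 2.4 × 44.4 × 0.93 = 584.2 kPa.
q_ult = 1082.8 + 659.58 + 584.2 = 2326.6 kPa.
q_all = q_ult / FS = 2326.6 / 2 = 1163.3 kPa.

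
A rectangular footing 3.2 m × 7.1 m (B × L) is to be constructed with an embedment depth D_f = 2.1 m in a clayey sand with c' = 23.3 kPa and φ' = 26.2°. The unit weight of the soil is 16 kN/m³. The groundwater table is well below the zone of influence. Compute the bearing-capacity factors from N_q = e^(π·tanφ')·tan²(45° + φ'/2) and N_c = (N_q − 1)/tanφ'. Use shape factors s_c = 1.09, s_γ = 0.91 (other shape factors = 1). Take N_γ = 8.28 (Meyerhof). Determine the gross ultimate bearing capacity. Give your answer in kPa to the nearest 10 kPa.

tan26.2° = 0.4921, so N_q = e^(π×0.4921)·tan²(58.1°) = 4.692 × 2.581 = 12.11.
N_c = (12.11 − 1)/tan26.2° = 22.58.
q = γ·D_f = 16 × 2.1 = 33.6 kPa.
c·N_c·s_c = 23.3 × 22.579 × 1.09 = 573.44 kPa
q·N_q = 33.6 × 12.11 = 406.91 kPa
0.5·γ·B·N_γ·s_γ = 0.5 × 16 × 3.2 × 8.28 × 0.91 = 192.89 kPa
q_ult = 573.44 + 406.91 + 192.89 = 1173.2 kPa.

q_ult ≈ 1170 kPa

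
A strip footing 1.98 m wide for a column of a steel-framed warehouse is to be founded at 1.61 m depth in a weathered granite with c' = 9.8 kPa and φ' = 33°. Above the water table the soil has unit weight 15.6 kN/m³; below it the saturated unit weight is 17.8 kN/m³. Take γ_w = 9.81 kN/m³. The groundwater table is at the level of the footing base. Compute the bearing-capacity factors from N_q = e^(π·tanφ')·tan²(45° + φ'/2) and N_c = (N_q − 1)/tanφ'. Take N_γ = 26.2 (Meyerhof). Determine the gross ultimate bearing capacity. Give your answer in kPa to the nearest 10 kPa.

q_ult ≈ 1240 kPa

tan33° = 0.6494, so N_q = e^(π×0.6494)·tan²(61.5°) = 7.692 × 3.392 = 26.09.
N_c = (26.09 − 1)/tan33° = 38.64.
q = γ·D_f = 15.6 × 1.61 = 25.116 kPa.
For the ½γBN_γ term take γ' = 17.8 − 9.81 = 7.99 kN/m³ (soil below base is submerged).
c·N_c = 9.8 × 38.638 = 378.66 kPa
q·N_q = 25.116 × 26.092 = 655.33 kPa
0.5·γ·B·N_γ = 0.5 × 7.99 × 1.98 × 26.2 = 207.24 kPa
q_ult = 378.66 + 655.33 + 207.24 = 1241.2 kPa.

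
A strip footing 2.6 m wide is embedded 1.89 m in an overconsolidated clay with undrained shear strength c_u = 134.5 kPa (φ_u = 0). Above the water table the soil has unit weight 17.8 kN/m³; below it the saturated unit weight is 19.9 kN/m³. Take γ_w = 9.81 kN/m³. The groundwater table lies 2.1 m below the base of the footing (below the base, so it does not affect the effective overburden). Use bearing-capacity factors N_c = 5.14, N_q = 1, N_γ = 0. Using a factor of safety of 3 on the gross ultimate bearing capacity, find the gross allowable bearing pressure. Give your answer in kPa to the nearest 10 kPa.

Overburden at base level: q = 17.8 × 1.89 = 33.642 kPa.
Cohesion term c·N_c = 134.5 × 5.14 = 691.33 kPa; surcharge term q·N_q = 33.642 × 1 = 33.642 kPa.
q_ult = 691.33 + 33.642 = 724.97 kPa.
q_all = 724.97 / 3 = 241.66 kPa.

q_all ≈ 240 kPa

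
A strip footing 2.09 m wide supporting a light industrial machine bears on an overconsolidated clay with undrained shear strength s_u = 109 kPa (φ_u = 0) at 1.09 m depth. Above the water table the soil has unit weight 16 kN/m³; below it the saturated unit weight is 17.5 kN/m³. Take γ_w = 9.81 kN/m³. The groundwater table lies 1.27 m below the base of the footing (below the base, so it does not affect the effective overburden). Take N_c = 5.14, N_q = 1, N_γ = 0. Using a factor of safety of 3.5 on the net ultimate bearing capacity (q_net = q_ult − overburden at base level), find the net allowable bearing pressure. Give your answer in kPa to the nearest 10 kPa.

q_all(net) ≈ 160 kPa

Effective surcharge at the founding depth q = γ·D_f = 16 × 1.09 = 17.44 kPa.
q_ult = c·N_c + q·N_q
     = 109 × 5.14 + 17.44 × 1
     = 560.26 + 17.44 = 577.7 kPa.
q_net = 577.7 − 17.44 = 560.26 kPa.
q_all(net) = 560.26 / 3.5 = 160.07 kPa.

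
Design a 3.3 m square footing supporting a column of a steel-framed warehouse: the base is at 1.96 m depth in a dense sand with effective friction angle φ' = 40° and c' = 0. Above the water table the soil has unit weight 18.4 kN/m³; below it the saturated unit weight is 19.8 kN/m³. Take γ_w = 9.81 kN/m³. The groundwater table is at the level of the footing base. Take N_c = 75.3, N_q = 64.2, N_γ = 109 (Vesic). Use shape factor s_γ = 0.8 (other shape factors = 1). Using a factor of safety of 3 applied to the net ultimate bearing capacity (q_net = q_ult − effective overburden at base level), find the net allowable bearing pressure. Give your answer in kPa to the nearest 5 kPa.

Effective surcharge at the founding depth q = γ·D_f = 18.4 × 1.96 = 36.064 kPa.
The water table coincides with the base, so in the self-weight term γ → γ' = 9.99 kN/m³.
q_ult = q·N_q + 0.5·γ·B·N_γ·s_γ
     = 36.064 × 64.2 + 0.5 × 9.99 × 3.3 × 109 × 0.8
     = 2315.3 + 1437.4 = 3752.7 kPa.
Net ultimate: q_net = 3752.7 − 36.064 = 3716.6 kPa.
q_all(net) = 3716.6 / 3 = 1238.9 kPa.

q_all(net) ≈ 1240 kPa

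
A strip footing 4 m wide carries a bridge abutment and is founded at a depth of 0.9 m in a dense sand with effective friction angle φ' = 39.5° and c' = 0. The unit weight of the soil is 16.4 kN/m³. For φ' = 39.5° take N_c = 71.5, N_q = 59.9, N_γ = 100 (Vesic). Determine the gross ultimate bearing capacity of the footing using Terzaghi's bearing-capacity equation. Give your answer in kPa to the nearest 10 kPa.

q_ult ≈ 4160 kPa

Overburden at base level: q = 16.4 × 0.9 = 14.76 kPa.
Surcharge term q·N_q = 14.76 × 59.9 = 884.12 kPa; self-weight term 0.5·γ·B·N_γ = 0.5 × 16.4 × 4 × 100 = 3280 kPa.
q_ult = 884.12 + 3280 = 4164.1 kPa.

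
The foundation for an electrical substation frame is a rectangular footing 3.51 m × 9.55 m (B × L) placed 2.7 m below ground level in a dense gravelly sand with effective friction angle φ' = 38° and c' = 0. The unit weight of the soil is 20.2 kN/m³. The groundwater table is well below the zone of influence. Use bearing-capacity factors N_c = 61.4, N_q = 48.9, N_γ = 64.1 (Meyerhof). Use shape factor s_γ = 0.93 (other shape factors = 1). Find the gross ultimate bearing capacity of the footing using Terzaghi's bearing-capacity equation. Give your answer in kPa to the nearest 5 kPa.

q_ult ≈ 4780 kPa

q = γ·D_f = 20.2 × 2.7 = 54.54 kPa.
q·N_q = 54.54 × 48.9 = 2667 kPa
0.5·γ·B·N_γ·s_γ = 0.5 × 20.2 × 3.51 × 64.1 × 0.93 = 2113.3 kPa
q_ult = 2667 + 2113.3 = 4780.3 kPa.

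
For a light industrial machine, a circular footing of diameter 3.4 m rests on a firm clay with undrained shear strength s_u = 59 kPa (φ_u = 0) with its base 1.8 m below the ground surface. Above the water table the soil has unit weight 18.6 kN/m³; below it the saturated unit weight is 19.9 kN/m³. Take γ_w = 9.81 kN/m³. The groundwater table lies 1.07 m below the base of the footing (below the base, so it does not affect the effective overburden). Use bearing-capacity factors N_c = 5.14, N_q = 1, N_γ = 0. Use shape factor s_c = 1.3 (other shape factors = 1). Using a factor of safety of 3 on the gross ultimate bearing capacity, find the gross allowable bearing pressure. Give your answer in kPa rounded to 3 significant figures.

Effective surcharge at the founding depth q = γ·D_f = 18.6 × 1.8 = 33.48 kPa.
q_ult = c·N_c·s_c + q·N_q
     = 59 × 5.14 × 1.3 + 33.48 × 1
     = 394.24 + 33.48 = 427.72 kPa.
q_all = 427.72 / 3 = 142.57 kPa.

q_all ≈ 143 kPa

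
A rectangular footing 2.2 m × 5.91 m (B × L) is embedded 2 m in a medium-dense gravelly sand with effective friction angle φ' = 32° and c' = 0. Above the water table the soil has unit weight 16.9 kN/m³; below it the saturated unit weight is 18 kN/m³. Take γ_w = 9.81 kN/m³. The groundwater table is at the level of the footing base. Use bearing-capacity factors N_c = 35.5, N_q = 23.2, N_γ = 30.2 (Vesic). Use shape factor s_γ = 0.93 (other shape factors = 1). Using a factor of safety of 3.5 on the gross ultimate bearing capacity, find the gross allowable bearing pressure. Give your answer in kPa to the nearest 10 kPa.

q_all ≈ 300 kPa

Effective surcharge at the founding depth q = γ·D_f = 16.9 × 2 = 33.8 kPa.
The water table coincides with the base, so in the self-weight term γ → γ' = 8.19 kN/m³.
q_ult = q·N_q + 0.5·γ·B·N_γ·s_γ
     = 33.8 × 23.2 + 0.5 × 8.19 × 2.2 × 30.2 × 0.93
     = 784.16 + 253.03 = 1037.2 kPa.
q_all = 1037.2 / 3.5 = 296.34 kPa.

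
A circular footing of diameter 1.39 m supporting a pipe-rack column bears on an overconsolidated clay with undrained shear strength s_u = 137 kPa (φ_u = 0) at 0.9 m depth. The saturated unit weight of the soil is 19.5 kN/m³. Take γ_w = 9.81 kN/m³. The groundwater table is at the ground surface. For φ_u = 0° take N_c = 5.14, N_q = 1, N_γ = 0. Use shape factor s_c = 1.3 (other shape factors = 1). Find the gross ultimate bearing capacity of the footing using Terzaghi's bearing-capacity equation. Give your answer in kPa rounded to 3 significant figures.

q_ult ≈ 924 kPa

Water table at ground surface, so effective unit weight γ' = 19.5 − 9.81 = 9.69 kN/m³ is used throughout; overburden q = 9.69 × 0.9 = 8.721 kPa.
Cohesion term c·N_c·s_c = 137 × 5.14 × 1.3 = 915.43 kPa; surcharge term q·N_q = 8.721 × 1 = 8.721 kPa.
q_ult = 915.43 + 8.721 = 924.15 kPa.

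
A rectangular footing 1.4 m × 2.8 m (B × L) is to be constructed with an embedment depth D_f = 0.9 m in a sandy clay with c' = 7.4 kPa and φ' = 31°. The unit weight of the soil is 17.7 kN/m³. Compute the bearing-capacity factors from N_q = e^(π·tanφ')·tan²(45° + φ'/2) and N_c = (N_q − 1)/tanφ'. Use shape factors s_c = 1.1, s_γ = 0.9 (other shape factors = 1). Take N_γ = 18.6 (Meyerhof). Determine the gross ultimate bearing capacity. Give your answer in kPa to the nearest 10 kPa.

tan31° = 0.6009, so N_q = e^(π×0.6009)·tan²(60.5°) = 6.604 × 3.124 = 20.63.
N_c = (20.63 − 1)/tan31° = 32.67.
q = γ·D_f = 17.7 × 0.9 = 15.93 kPa.
c·N_c·s_c = 7.4 × 32.671 × 1.1 = 265.94 kPa
q·N_q = 15.93 × 20.631 = 328.65 kPa
0.5·γ·B·N_γ·s_γ = 0.5 × 17.7 × 1.4 × 18.6 × 0.9 = 207.41 kPa
q_ult = 265.94 + 328.65 + 207.41 = 802 kPa.

q_ult ≈ 800 kPa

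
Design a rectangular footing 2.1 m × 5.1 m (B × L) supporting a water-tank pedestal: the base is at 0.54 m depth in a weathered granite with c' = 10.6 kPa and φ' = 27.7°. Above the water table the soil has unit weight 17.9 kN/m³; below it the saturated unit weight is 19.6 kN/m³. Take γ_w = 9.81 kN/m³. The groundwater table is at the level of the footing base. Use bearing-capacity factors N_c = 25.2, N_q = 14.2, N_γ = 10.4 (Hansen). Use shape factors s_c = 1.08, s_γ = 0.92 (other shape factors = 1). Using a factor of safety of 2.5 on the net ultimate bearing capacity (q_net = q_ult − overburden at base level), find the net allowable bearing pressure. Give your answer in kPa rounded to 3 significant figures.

Effective surcharge at the founding depth q = γ·D_f = 17.9 × 0.54 = 9.666 kPa.
The water table coincides with the base, so in the self-weight term γ → γ' = 9.79 kN/m³.
q_ult = c·N_c·s_c + q·N_q + 0.5·γ·B·N_γ·s_γ
     = 10.6 × 25.2 × 1.08 + 9.666 × 14.2 + 0.5 × 9.79 × 2.1 × 10.4 × 0.92
     = 288.49 + 137.26 + 98.354 = 524.1 kPa.
q_net = 524.1 − 9.666 = 514.44 kPa.
q_all(net) = 514.44 / 2.5 = 205.77 kPa.

q_all(net) ≈ 206 kPa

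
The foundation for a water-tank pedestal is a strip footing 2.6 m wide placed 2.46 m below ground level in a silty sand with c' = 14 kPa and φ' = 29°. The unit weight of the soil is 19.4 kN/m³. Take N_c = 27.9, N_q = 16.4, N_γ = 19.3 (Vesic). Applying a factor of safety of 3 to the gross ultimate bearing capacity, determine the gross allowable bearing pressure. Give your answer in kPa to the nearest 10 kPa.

Overburden at base level: q = 19.4 × 2.46 = 47.724 kPa.
Cohesion term c·N_c = 14 × 27.9 = 390.6 kPa; surcharge term q·N_q = 47.724 × 16.4 = 782.67 kPa; self-weight term 0.5·γ·B·N_γ = 0.5 × 19.4 × 2.6 × 19.3 = 486.75 kPa.
q_ult = 390.6 + 782.67 + 486.75 = 1660 kPa.
q_all = q_ult / FS = 1660 / 3 = 553.34 kPa.

q_all ≈ 550 kPa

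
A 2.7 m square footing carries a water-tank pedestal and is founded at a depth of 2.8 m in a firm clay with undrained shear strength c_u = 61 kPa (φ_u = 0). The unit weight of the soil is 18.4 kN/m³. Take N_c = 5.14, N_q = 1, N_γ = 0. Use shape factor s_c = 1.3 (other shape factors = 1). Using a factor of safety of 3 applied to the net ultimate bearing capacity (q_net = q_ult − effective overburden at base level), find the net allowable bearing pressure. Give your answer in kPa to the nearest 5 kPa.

q = γ·D_f = 18.4 × 2.8 = 51.52 kPa.
c·N_c·s_c = 61 × 5.14 × 1.3 = 407.6 kPa
q·N_q = 51.52 × 1 = 51.52 kPa
q_ult = 407.6 + 51.52 = 459.12 kPa.
Net ultimate: q_net = 459.12 − 51.52 = 407.6 kPa.
q_all(net) = 407.6 / 3 = 135.87 kPa.

q_all(net) ≈ 135 kPa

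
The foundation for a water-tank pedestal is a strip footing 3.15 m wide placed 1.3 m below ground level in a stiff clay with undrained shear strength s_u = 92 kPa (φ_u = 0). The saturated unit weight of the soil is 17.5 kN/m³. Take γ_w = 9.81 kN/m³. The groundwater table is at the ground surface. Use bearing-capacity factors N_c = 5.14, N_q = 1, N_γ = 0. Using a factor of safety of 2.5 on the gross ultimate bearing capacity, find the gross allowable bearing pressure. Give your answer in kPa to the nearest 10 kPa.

q_all ≈ 190 kPa

γ' = 17.5 − 9.81 = 7.69 kN/m³ (submerged throughout). q = 7.69 × 1.3 = 9.997 kPa.
c·N_c = 92 × 5.14 = 472.88 kPa
q·N_q = 9.997 × 1 = 9.997 kPa
q_ult = 472.88 + 9.997 = 482.88 kPa.
q_all = 482.88 / 2.5 = 193.15 kPa.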